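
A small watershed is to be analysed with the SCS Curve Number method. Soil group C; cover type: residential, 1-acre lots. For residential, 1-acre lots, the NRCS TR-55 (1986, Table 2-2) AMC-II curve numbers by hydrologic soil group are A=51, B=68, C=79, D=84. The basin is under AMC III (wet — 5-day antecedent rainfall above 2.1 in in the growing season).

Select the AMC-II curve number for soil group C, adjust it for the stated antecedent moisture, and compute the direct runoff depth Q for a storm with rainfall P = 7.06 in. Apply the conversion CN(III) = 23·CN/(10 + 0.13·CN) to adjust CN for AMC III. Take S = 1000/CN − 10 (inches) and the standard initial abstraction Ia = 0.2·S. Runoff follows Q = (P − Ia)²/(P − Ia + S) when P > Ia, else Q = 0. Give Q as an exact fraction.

NRCS table: residential, 1-acre lots, soil group C → CN(II) = 79
CN(III) from CN(II)=79: (23·79)/(10 + 0.13·79) = 181700/2027 ≈ 89.640
Max retention: S = 1000/(181700/2027) − 10 = 2100/1817 in (≈ 1.156 in)
Ia = 0.2·(2100/1817) = 420/1817 in ≈ 0.231 in
Excess rainfall: 7.060 − 0.231 = 6.829 in; P > Ia so Q > 0
Runoff Q = (P−Ia)²/(P−Ia+S) = (6.829)²/(6.829+1.156) = 384897400801/65902680850 ≈ 5.840 in

Q = 384897400801/65902680850 in ≈ 5.840 in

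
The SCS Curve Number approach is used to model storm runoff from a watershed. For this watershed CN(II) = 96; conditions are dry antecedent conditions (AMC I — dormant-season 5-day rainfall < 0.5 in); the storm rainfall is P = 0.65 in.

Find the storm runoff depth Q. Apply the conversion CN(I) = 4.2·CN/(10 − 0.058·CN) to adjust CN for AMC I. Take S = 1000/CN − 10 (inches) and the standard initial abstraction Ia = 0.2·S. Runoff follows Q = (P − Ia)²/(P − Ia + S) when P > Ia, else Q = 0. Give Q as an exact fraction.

Dry (AMC I): CN(I) = 4.2·96/(10 − 0.058·96) = (2016/5)/(554/125) = 25200/277 ≈ 90.975
Max retention: S = 1000/(25200/277) − 10 = 125/126 in (≈ 0.992 in)
Ia = 0.2S: 0.2·0.992 = 0.198 in (exactly 25/126)
Excess rainfall: 0.650 − 0.198 = 0.452 in; P > Ia so Q > 0
Runoff Q = (P−Ia)²/(P−Ia+S) = (0.452)²/(0.452+0.992) = 323761/2291940 ≈ 0.141 in

Q = 323761/2291940 in ≈ 0.141 in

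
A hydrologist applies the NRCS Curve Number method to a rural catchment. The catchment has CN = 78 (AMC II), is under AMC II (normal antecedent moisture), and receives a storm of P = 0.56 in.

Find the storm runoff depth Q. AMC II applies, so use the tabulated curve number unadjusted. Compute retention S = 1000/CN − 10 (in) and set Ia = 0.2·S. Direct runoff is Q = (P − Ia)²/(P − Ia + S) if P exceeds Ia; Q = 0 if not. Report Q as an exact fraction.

Q = 0 in ≈ 0.000 in

CN(II) = 78; AMC II needs no correction.
Retention S: 1000/CN − 10 with CN=78.000 → S = 110/39 ≈ 2.821 in
Ia = 0.2·(110/39) = 22/39 in ≈ 0.564 in
P = 0.560 ≤ Ia = 0.564 in: entire storm abstracted, Q = 0.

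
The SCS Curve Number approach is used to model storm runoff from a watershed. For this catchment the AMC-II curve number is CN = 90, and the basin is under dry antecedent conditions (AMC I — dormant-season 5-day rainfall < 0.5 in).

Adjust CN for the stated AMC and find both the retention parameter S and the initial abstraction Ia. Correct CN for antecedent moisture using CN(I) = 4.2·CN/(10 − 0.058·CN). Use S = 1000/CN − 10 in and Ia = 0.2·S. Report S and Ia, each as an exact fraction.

Adjust CN=90 to AMC I: 4.2·90/(10 − 0.058·90) → 378 ÷ (239/50) = 18900/239 ≈ 79.079
S = 1000/(18900/239) − 10 = 500/189 in ≈ 2.646 in
Ia = 0.2S: 0.2·2.646 = 0.529 in (exactly 100/189)

S = 500/189 in ≈ 2.646 in; Ia = 100/189 in ≈ 0.529 in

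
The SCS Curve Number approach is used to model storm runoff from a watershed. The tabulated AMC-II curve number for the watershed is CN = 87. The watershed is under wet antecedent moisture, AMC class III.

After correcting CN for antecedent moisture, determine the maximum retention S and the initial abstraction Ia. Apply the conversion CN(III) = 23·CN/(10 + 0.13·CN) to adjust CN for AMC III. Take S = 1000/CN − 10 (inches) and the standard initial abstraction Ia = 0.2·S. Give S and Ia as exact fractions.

Wet (AMC III): CN(III) = 23·87/(10 + 0.13·87) = 2001/(2131/100) = 200100/2131 ≈ 93.900
Max retention: S = 1000/(200100/2131) − 10 = 1300/2001 in (≈ 0.650 in)
Initial abstraction Ia = S/5 = (1300/2001)/5 = 260/2001 ≈ 0.130 in

S = 1300/2001 in ≈ 0.650 in; Ia = 260/2001 in ≈ 0.130 in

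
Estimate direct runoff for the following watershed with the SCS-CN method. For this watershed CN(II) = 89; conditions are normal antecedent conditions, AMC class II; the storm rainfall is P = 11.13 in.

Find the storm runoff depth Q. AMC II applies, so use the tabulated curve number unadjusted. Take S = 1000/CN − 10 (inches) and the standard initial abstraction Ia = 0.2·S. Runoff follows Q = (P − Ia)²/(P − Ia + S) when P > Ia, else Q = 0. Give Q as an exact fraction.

Q = 9381278449/959927300 in ≈ 9.773 in

CN(II) = 89; AMC II needs no correction.
S = 1000/89 − 10 = 110/89 in ≈ 1.236 in
Ia = 0.2S: 0.2·1.236 = 0.247 in (exactly 22/89)
Excess rainfall: 11.130 − 0.247 = 10.883 in; P > Ia so Q > 0
Q = (96857/8900)²/((96857/8900) + 110/89) = (9381278449/79210000)/(107857/8900) = 9381278449/959927300 in ≈ 9.773 in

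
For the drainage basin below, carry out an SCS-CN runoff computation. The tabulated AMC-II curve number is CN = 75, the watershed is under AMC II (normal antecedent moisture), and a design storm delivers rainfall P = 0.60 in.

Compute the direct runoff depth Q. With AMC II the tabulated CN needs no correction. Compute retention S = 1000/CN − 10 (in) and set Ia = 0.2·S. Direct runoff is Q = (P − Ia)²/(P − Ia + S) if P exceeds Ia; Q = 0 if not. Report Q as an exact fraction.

AMC II — tabulated CN = 75 applies directly.
Retention S: 1000/CN − 10 with CN=75.000 → S = 10/3 ≈ 3.333 in
Initial abstraction Ia = S/5 = (10/3)/5 = 2/3 ≈ 0.667 in
P = 0.600 ≤ Ia = 0.667 in: entire storm abstracted, Q = 0.

Q = 0 in ≈ 0.000 in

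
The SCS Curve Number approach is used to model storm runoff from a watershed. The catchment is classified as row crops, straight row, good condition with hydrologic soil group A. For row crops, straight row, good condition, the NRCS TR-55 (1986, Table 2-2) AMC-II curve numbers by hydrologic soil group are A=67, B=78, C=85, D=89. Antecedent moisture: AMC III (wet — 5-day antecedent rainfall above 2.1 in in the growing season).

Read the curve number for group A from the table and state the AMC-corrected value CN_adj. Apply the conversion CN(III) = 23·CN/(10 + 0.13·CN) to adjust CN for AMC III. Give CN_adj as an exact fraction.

NRCS table: row crops, straight row, good condition, soil group A → CN(II) = 67
Wet (AMC III): CN(III) = 23·67/(10 + 0.13·67) = 1541/(1871/100) = 154100/1871 ≈ 82.362

CN_adj = 154100/1871 ≈ 82.362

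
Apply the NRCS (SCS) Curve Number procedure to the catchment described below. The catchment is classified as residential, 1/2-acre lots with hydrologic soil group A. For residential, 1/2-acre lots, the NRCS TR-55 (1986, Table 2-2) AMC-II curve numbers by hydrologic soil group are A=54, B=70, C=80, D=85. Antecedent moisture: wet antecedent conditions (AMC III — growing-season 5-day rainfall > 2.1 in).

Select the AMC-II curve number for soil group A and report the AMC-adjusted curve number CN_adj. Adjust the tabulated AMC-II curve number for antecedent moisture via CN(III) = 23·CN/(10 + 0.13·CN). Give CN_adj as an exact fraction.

CN_adj = 2700/37 ≈ 72.973

NRCS table: residential, 1/2-acre lots, soil group A → CN(II) = 54
Wet (AMC III): CN(III) = 23·54/(10 + 0.13·54) = 1242/(851/50) = 2700/37 ≈ 72.973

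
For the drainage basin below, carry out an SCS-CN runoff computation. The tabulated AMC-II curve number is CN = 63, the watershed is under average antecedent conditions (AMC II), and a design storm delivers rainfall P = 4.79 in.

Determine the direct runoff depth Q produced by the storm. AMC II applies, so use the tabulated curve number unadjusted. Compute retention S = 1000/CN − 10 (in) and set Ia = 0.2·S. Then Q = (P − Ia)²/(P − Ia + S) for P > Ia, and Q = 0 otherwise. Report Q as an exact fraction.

Average conditions: CN = 63 (no AMC adjustment).
Max retention: S = 1000/63 − 10 = 370/63 in (≈ 5.873 in)
Initial abstraction Ia = S/5 = (370/63)/5 = 74/63 ≈ 1.175 in
Since P=4.790 > Ia=1.175: effective rainfall P−Ia = 22777/6300 in
Runoff Q = (P−Ia)²/(P−Ia+S) = (3.615)²/(3.615+5.873) = 518791729/376595100 ≈ 1.378 in

Q = 518791729/376595100 in ≈ 1.378 in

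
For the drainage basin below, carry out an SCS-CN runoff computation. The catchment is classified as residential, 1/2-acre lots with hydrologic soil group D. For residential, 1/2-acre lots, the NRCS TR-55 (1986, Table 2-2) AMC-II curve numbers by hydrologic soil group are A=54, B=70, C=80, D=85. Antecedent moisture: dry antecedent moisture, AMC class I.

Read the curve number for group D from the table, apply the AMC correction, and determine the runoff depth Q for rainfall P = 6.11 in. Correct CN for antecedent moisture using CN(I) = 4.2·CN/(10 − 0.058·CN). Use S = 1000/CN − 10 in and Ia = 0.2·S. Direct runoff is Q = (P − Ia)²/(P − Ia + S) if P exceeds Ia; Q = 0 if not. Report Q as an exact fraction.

NRCS table: residential, 1/2-acre lots, soil group D → CN(II) = 85
CN(I) from CN(II)=85: (4.2·85)/(10 − 0.058·85) = 11900/169 ≈ 70.414
S = 1000/(11900/169) − 10 = 500/119 in ≈ 4.202 in
Ia = 0.2S: 0.2·4.202 = 0.840 in (exactly 100/119)
Since P=6.110 > Ia=0.840: effective rainfall P−Ia = 62709/11900 in
Runoff Q = (P−Ia)²/(P−Ia+S) = (5.270)²/(5.270+4.202) = 3932418681/1341237100 ≈ 2.932 in

Q = 3932418681/1341237100 in ≈ 2.932 in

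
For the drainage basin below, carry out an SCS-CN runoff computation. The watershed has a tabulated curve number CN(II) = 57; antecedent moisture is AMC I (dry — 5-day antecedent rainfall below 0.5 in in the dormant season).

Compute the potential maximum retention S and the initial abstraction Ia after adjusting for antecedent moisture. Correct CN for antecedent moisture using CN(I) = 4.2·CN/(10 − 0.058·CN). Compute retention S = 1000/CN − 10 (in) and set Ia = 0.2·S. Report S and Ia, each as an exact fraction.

Adjust CN=57 to AMC I: 4.2·57/(10 − 0.058·57) → (1197/5) ÷ (3347/500) = 119700/3347 ≈ 35.763
S = 1000/(119700/3347) − 10 = 21500/1197 in ≈ 17.962 in
Initial abstraction Ia = S/5 = (21500/1197)/5 = 4300/1197 ≈ 3.592 in

S = 21500/1197 in ≈ 17.962 in; Ia = 4300/1197 in ≈ 3.592 in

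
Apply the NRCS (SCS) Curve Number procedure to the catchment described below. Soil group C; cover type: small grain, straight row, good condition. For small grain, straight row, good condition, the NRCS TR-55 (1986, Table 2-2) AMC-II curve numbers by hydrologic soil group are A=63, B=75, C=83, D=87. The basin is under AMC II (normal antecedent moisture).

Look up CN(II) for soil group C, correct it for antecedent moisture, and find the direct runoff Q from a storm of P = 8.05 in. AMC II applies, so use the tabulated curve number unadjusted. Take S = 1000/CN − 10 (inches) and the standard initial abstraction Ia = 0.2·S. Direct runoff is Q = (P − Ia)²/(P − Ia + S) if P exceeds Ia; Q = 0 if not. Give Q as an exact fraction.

Q = 160858489/26697780 in ≈ 6.025 in

NRCS table: small grain, straight row, good condition, soil group C → CN(II) = 83
Average conditions: CN = 83 (no AMC adjustment).
Retention S: 1000/CN − 10 with CN=83.000 → S = 170/83 ≈ 2.048 in
Ia = 0.2S: 0.2·2.048 = 0.410 in (exactly 34/83)
Excess rainfall: 8.050 − 0.410 = 7.640 in; P > Ia so Q > 0
Runoff Q = (P−Ia)²/(P−Ia+S) = (7.640)²/(7.640+2.048) = 160858489/26697780 ≈ 6.025 in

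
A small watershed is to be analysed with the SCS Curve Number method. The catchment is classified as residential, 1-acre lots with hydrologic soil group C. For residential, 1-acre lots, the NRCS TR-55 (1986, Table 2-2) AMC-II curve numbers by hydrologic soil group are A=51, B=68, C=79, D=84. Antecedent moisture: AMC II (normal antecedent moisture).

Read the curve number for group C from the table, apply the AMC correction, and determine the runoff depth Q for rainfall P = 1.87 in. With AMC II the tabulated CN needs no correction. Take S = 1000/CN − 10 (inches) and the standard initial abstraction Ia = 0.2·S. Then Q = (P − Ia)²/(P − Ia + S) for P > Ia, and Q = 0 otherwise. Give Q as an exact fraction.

NRCS table: residential, 1-acre lots, soil group C → CN(II) = 79
AMC II — tabulated CN = 79 applies directly.
Max retention: S = 1000/79 − 10 = 210/79 in (≈ 2.658 in)
Initial abstraction Ia = S/5 = (210/79)/5 = 42/79 ≈ 0.532 in
P − Ia = 1.870 − 0.532 = 10573/7900 ≈ 1.338 in (> 0, runoff occurs)
Q = (10573/7900)²/((10573/7900) + 210/79) = (111788329/62410000)/(31573/7900) = 111788329/249426700 in ≈ 0.448 in

Q = 111788329/249426700 in ≈ 0.448 in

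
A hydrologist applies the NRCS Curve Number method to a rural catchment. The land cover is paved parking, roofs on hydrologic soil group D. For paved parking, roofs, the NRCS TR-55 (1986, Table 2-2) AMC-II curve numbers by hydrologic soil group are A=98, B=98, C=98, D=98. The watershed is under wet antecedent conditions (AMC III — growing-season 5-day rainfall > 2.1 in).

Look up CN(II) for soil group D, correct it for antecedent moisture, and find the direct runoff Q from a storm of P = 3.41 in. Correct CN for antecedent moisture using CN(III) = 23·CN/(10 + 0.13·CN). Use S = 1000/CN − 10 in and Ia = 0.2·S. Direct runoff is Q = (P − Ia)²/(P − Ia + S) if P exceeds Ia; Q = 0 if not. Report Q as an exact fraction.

Q = 146158642249/44212998900 in ≈ 3.306 in

NRCS table: paved parking, roofs, soil group D → CN(II) = 98
Wet (AMC III): CN(III) = 23·98/(10 + 0.13·98) = 2254/(1137/50) = 112700/1137 ≈ 99.120
S = 1000/(112700/1137) − 10 = 100/1127 in ≈ 0.089 in
Ia = 0.2S: 0.2·0.089 = 0.018 in (exactly 20/1127)
Excess rainfall: 3.410 − 0.018 = 3.392 in; P > Ia so Q > 0
Runoff Q = (P−Ia)²/(P−Ia+S) = (3.392)²/(3.392+0.089) = 146158642249/44212998900 ≈ 3.306 in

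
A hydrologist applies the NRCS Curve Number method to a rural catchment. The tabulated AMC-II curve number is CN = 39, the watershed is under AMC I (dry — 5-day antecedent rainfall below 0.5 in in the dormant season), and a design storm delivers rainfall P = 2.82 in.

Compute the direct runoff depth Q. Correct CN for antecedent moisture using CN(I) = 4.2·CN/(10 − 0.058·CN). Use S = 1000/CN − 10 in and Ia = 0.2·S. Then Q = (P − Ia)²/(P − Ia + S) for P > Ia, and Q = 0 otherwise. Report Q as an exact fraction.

Adjust CN=39 to AMC I: 4.2·39/(10 − 0.058·39) → (819/5) ÷ (3869/500) = 81900/3869 ≈ 21.168
S = 1000/(81900/3869) − 10 = 30500/819 in ≈ 37.241 in
Initial abstraction Ia = S/5 = (30500/819)/5 = 6100/819 ≈ 7.448 in
P = 2.820 ≤ Ia = 7.448 in: entire storm abstracted, Q = 0.

Q = 0 in ≈ 0.000 in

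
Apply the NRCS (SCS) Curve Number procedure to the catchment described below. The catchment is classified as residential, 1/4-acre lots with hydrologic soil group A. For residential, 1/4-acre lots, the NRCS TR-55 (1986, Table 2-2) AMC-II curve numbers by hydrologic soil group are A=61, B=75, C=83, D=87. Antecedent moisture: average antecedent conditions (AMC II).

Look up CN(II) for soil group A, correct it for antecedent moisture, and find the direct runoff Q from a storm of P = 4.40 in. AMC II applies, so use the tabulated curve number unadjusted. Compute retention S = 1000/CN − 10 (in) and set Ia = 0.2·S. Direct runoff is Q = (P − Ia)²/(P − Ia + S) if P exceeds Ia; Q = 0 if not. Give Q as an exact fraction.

Q = 453152/442555 in ≈ 1.024 in

NRCS table: residential, 1/4-acre lots, soil group A → CN(II) = 61
AMC II — tabulated CN = 61 applies directly.
S = 1000/61 − 10 = 390/61 in ≈ 6.393 in
Ia = 0.2·(390/61) = 78/61 in ≈ 1.279 in
Excess rainfall: 4.400 − 1.279 = 3.121 in; P > Ia so Q > 0
Q = (952/305)²/((952/305) + 390/61) = (906304/93025)/(2902/305) = 453152/442555 in ≈ 1.024 in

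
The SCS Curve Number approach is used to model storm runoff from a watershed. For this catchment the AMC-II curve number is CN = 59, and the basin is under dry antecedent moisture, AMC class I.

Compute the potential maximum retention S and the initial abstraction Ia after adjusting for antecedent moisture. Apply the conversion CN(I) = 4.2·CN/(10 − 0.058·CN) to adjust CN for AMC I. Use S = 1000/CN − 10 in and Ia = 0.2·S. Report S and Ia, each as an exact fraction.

Adjust CN=59 to AMC I: 4.2·59/(10 − 0.058·59) → (1239/5) ÷ (3289/500) = 123900/3289 ≈ 37.671
Max retention: S = 1000/(123900/3289) − 10 = 20500/1239 in (≈ 16.546 in)
Ia = 0.2S: 0.2·16.546 = 3.309 in (exactly 4100/1239)

S = 20500/1239 in ≈ 16.546 in; Ia = 4100/1239 in ≈ 3.309 in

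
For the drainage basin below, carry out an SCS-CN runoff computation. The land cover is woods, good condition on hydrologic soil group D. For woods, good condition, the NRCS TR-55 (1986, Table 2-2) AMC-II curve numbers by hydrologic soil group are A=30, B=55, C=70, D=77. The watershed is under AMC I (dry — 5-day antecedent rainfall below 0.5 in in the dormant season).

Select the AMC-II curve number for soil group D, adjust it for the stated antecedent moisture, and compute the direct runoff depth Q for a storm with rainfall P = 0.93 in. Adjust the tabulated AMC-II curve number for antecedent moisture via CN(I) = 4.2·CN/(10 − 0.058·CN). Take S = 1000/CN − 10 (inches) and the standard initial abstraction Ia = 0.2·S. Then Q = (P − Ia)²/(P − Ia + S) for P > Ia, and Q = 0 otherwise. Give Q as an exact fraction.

Q = 0 in ≈ 0.000 in

NRCS table: woods, good condition, soil group D → CN(II) = 77
CN(I) from CN(II)=77: (4.2·77)/(10 − 0.058·77) = 161700/2767 ≈ 58.439
S = 1000/(161700/2767) − 10 = 11500/1617 in ≈ 7.112 in
Ia = 0.2·(11500/1617) = 2300/1617 in ≈ 1.422 in
P = 0.930 ≤ Ia = 1.422 in: entire storm abstracted, Q = 0.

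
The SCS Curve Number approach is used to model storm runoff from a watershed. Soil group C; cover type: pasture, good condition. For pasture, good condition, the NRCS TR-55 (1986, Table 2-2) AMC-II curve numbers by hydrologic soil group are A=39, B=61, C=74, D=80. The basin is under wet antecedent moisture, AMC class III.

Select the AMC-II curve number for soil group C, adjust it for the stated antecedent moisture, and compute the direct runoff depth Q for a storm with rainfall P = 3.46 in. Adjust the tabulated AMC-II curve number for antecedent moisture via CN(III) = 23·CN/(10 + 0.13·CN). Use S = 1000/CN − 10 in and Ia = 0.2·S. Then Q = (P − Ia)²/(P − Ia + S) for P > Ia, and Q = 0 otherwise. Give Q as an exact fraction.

Q = 18015813729/8476938650 in ≈ 2.125 in

NRCS table: pasture, good condition, soil group C → CN(II) = 74
Adjust CN=74 to AMC III: 23·74/(10 + 0.13·74) → 1702 ÷ (981/50) = 85100/981 ≈ 86.748
Retention S: 1000/CN − 10 with CN=86.748 → S = 1300/851 ≈ 1.528 in
Initial abstraction Ia = S/5 = (1300/851)/5 = 260/851 ≈ 0.306 in
P − Ia = 3.460 − 0.306 = 134223/42550 ≈ 3.154 in (> 0, runoff occurs)
Q: (134223/42550)² ÷ (199223/42550) = 18015813729/8476938650 in (≈ 2.125 in)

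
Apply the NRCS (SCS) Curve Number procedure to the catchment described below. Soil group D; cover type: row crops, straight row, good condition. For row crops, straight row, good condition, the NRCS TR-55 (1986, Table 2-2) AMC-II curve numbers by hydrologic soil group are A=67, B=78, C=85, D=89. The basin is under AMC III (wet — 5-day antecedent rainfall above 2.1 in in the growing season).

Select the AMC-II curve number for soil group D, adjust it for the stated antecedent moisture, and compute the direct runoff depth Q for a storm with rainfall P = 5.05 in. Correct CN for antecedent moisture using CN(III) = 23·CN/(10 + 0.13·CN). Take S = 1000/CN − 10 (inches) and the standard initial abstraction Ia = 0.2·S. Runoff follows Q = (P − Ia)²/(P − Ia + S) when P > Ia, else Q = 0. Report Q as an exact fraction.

Q = 40944308409/9184766180 in ≈ 4.458 in

NRCS table: row crops, straight row, good condition, soil group D → CN(II) = 89
Adjust CN=89 to AMC III: 23·89/(10 + 0.13·89) → 2047 ÷ (2157/100) = 204700/2157 ≈ 94.900
S = 1000/(204700/2157) − 10 = 1100/2047 in ≈ 0.537 in
Ia = 0.2S: 0.2·0.537 = 0.107 in (exactly 220/2047)
Excess rainfall: 5.050 − 0.107 = 4.943 in; P > Ia so Q > 0
Q = (202347/40940)²/((202347/40940) + 1100/2047) = (40944308409/1676083600)/(224347/40940) = 40944308409/9184766180 in ≈ 4.458 in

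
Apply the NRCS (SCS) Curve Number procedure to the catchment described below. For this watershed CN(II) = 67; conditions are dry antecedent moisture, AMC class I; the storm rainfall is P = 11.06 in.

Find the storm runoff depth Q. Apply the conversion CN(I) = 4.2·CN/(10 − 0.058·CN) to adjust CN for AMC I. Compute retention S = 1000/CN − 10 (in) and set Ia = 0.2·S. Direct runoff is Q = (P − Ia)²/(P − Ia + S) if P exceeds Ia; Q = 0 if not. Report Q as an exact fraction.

CN(I) from CN(II)=67: (4.2·67)/(10 − 0.058·67) = 46900/1019 ≈ 46.026
S = 1000/(46900/1019) − 10 = 5500/469 in ≈ 11.727 in
Ia = 0.2S: 0.2·11.727 = 2.345 in (exactly 1100/469)
Excess rainfall: 11.060 − 2.345 = 8.715 in; P > Ia so Q > 0
Runoff Q = (P−Ia)²/(P−Ia+S) = (8.715)²/(8.715+11.727) = 41761783449/11240921650 ≈ 3.715 in

Q = 41761783449/11240921650 in ≈ 3.715 in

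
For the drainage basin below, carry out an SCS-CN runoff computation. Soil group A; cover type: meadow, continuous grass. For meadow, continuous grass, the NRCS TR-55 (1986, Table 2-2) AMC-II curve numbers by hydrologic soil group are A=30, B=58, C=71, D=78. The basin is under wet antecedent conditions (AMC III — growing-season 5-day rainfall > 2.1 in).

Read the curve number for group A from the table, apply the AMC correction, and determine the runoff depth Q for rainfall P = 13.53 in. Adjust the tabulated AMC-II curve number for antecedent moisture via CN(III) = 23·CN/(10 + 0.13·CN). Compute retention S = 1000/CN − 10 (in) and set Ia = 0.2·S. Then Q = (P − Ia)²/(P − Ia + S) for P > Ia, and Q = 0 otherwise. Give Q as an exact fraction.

Q = 6297533449/1030563300 in ≈ 6.111 in

NRCS table: meadow, continuous grass, soil group A → CN(II) = 30
Adjust CN=30 to AMC III: 23·30/(10 + 0.13·30) → 690 ÷ (139/10) = 6900/139 ≈ 49.640
Max retention: S = 1000/(6900/139) − 10 = 700/69 in (≈ 10.145 in)
Initial abstraction Ia = S/5 = (700/69)/5 = 140/69 ≈ 2.029 in
P − Ia = 13.530 − 2.029 = 79357/6900 ≈ 11.501 in (> 0, runoff occurs)
Runoff Q = (P−Ia)²/(P−Ia+S) = (11.501)²/(11.501+10.145) = 6297533449/1030563300 ≈ 6.111 in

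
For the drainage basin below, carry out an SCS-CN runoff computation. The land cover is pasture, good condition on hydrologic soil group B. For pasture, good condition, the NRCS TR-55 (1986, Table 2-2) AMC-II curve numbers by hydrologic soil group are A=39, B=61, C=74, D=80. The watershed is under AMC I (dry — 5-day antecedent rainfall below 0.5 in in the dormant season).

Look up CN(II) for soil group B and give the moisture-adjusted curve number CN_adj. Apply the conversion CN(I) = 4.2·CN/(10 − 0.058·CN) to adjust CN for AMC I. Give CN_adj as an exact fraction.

NRCS table: pasture, good condition, soil group B → CN(II) = 61
CN(I) from CN(II)=61: (4.2·61)/(10 − 0.058·61) = 42700/1077 ≈ 39.647

CN_adj = 42700/1077 ≈ 39.647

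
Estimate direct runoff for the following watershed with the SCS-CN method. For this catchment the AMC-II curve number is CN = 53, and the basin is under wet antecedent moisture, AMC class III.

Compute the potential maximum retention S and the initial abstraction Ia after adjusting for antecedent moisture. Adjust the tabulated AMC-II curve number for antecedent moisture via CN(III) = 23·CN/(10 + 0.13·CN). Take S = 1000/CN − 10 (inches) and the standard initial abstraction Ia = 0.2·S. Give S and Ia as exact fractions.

CN(III) from CN(II)=53: (23·53)/(10 + 0.13·53) = 121900/1689 ≈ 72.173
Max retention: S = 1000/(121900/1689) − 10 = 4700/1219 in (≈ 3.856 in)
Ia = 0.2·(4700/1219) = 940/1219 in ≈ 0.771 in

S = 4700/1219 in ≈ 3.856 in; Ia = 940/1219 in ≈ 0.771 in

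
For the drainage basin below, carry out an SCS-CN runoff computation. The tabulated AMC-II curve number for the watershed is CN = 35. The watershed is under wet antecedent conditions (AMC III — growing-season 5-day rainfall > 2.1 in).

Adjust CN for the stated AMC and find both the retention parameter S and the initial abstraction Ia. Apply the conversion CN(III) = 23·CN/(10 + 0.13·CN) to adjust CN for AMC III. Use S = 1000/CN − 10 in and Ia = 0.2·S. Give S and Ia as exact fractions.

S = 1300/161 in ≈ 8.075 in; Ia = 260/161 in ≈ 1.615 in

Adjust CN=35 to AMC III: 23·35/(10 + 0.13·35) → 805 ÷ (291/20) = 16100/291 ≈ 55.326
Retention S: 1000/CN − 10 with CN=55.326 → S = 1300/161 ≈ 8.075 in
Ia = 0.2S: 0.2·8.075 = 1.615 in (exactly 260/161)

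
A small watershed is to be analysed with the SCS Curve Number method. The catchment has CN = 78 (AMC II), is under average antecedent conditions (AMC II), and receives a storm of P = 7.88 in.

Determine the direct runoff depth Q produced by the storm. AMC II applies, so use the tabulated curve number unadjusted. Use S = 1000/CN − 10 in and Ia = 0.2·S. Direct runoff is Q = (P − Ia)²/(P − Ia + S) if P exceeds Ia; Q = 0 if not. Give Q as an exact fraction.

Q = 50879689/9635925 in ≈ 5.280 in

CN(II) = 78; AMC II needs no correction.
Retention S: 1000/CN − 10 with CN=78.000 → S = 110/39 ≈ 2.821 in
Ia = 0.2·(110/39) = 22/39 in ≈ 0.564 in
Excess rainfall: 7.880 − 0.564 = 7.316 in; P > Ia so Q > 0
Q: (7133/975)² ÷ (9883/975) = 50879689/9635925 in (≈ 5.280 in)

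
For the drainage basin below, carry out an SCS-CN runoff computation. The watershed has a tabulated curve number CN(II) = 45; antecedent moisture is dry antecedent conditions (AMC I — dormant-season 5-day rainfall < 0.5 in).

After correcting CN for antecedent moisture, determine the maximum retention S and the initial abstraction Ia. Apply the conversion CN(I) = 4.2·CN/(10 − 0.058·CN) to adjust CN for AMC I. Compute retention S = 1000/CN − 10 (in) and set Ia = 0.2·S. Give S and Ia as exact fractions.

S = 5500/189 in ≈ 29.101 in; Ia = 1100/189 in ≈ 5.820 in

Adjust CN=45 to AMC I: 4.2·45/(10 − 0.058·45) → 189 ÷ (739/100) = 18900/739 ≈ 25.575
Max retention: S = 1000/(18900/739) − 10 = 5500/189 in (≈ 29.101 in)
Ia = 0.2S: 0.2·29.101 = 5.820 in (exactly 1100/189)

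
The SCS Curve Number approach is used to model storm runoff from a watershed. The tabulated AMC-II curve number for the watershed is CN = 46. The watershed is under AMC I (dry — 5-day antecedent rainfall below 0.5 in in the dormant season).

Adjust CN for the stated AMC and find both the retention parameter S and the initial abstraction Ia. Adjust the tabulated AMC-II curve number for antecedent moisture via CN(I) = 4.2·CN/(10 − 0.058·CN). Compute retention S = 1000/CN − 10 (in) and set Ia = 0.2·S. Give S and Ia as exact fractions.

Adjust CN=46 to AMC I: 4.2·46/(10 − 0.058·46) → (966/5) ÷ (1833/250) = 16100/611 ≈ 26.350
Retention S: 1000/CN − 10 with CN=26.350 → S = 4500/161 ≈ 27.950 in
Ia = 0.2S: 0.2·27.950 = 5.590 in (exactly 900/161)

S = 4500/161 in ≈ 27.950 in; Ia = 900/161 in ≈ 5.590 in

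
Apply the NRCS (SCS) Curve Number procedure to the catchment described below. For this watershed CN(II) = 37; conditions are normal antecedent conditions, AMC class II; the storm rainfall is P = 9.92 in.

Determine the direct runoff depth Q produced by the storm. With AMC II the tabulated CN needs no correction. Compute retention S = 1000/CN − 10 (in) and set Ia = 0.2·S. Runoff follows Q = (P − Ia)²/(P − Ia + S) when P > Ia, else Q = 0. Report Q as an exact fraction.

Q = 9078169/5035700 in ≈ 1.803 in

AMC II — tabulated CN = 37 applies directly.
S = 1000/37 − 10 = 630/37 in ≈ 17.027 in
Initial abstraction Ia = S/5 = (630/37)/5 = 126/37 ≈ 3.405 in
Excess rainfall: 9.920 − 3.405 = 6.515 in; P > Ia so Q > 0
Q: (6026/925)² ÷ (21776/925) = 9078169/5035700 in (≈ 1.803 in)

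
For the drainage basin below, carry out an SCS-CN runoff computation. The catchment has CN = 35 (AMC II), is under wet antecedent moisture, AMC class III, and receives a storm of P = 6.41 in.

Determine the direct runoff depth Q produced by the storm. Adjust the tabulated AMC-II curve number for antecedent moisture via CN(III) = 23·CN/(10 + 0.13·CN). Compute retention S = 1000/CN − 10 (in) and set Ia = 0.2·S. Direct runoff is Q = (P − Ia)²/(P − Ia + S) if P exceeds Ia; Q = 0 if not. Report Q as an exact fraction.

Q = 5959994401/3335936100 in ≈ 1.787 in

Adjust CN=35 to AMC III: 23·35/(10 + 0.13·35) → 805 ÷ (291/20) = 16100/291 ≈ 55.326
Retention S: 1000/CN − 10 with CN=55.326 → S = 1300/161 ≈ 8.075 in
Ia = 0.2S: 0.2·8.075 = 1.615 in (exactly 260/161)
Excess rainfall: 6.410 − 1.615 = 4.795 in; P > Ia so Q > 0
Runoff Q = (P−Ia)²/(P−Ia+S) = (4.795)²/(4.795+8.075) = 5959994401/3335936100 ≈ 1.787 in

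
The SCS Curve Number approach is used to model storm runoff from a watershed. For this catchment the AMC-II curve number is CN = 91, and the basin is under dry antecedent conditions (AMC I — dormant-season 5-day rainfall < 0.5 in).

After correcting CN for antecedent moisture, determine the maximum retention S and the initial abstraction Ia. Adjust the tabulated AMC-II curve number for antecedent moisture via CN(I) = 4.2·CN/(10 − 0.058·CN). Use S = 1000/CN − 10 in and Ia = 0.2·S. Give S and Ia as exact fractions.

S = 1500/637 in ≈ 2.355 in; Ia = 300/637 in ≈ 0.471 in

Adjust CN=91 to AMC I: 4.2·91/(10 − 0.058·91) → (1911/5) ÷ (2361/500) = 63700/787 ≈ 80.940
Max retention: S = 1000/(63700/787) − 10 = 1500/637 in (≈ 2.355 in)
Ia = 0.2·(1500/637) = 300/637 in ≈ 0.471 in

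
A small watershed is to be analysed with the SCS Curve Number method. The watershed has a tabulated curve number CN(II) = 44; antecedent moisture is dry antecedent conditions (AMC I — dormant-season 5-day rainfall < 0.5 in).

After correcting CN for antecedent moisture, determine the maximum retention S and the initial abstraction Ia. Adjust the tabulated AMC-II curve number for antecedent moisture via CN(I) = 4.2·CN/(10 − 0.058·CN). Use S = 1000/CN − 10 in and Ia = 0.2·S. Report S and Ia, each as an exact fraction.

Adjust CN=44 to AMC I: 4.2·44/(10 − 0.058·44) → (924/5) ÷ (931/125) = 3300/133 ≈ 24.812
Max retention: S = 1000/(3300/133) − 10 = 1000/33 in (≈ 30.303 in)
Ia = 0.2S: 0.2·30.303 = 6.061 in (exactly 200/33)

S = 1000/33 in ≈ 30.303 in; Ia = 200/33 in ≈ 6.061 in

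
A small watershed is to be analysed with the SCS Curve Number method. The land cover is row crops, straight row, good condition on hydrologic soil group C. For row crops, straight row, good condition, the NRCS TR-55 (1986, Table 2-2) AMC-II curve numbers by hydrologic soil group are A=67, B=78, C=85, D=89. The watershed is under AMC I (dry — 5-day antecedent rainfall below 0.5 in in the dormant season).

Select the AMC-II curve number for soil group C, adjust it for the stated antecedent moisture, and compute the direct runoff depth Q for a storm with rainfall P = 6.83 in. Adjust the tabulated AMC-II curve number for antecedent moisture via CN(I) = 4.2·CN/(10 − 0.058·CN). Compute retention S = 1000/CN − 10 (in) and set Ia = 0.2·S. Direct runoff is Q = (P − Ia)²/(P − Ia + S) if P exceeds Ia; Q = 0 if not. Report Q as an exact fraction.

NRCS table: row crops, straight row, good condition, soil group C → CN(II) = 85
Dry (AMC I): CN(I) = 4.2·85/(10 − 0.058·85) = 357/(507/100) = 11900/169 ≈ 70.414
S = 1000/(11900/169) − 10 = 500/119 in ≈ 4.202 in
Ia = 0.2S: 0.2·4.202 = 0.840 in (exactly 100/119)
Since P=6.830 > Ia=0.840: effective rainfall P−Ia = 71277/11900 in
Runoff Q = (P−Ia)²/(P−Ia+S) = (5.990)²/(5.990+4.202) = 5080410729/1443196300 ≈ 3.520 in

Q = 5080410729/1443196300 in ≈ 3.520 in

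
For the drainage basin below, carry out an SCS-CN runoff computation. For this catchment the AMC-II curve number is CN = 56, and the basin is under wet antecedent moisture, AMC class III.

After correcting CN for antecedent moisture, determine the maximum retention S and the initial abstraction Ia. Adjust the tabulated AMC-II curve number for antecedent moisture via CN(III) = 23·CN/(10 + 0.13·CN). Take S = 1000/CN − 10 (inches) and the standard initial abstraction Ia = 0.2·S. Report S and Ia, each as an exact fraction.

S = 550/161 in ≈ 3.416 in; Ia = 110/161 in ≈ 0.683 in

Adjust CN=56 to AMC III: 23·56/(10 + 0.13·56) → 1288 ÷ (432/25) = 4025/54 ≈ 74.537
Retention S: 1000/CN − 10 with CN=74.537 → S = 550/161 ≈ 3.416 in
Ia = 0.2S: 0.2·3.416 = 0.683 in (exactly 110/161)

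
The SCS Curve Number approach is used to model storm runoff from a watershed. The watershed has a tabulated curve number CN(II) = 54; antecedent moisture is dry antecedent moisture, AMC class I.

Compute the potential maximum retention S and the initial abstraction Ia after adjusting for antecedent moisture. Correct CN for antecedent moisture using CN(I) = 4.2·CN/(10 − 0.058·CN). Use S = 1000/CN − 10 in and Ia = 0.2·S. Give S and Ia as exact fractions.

CN(I) from CN(II)=54: (4.2·54)/(10 − 0.058·54) = 56700/1717 ≈ 33.023
Retention S: 1000/CN − 10 with CN=33.023 → S = 11500/567 ≈ 20.282 in
Initial abstraction Ia = S/5 = (11500/567)/5 = 2300/567 ≈ 4.056 in

S = 11500/567 in ≈ 20.282 in; Ia = 2300/567 in ≈ 4.056 in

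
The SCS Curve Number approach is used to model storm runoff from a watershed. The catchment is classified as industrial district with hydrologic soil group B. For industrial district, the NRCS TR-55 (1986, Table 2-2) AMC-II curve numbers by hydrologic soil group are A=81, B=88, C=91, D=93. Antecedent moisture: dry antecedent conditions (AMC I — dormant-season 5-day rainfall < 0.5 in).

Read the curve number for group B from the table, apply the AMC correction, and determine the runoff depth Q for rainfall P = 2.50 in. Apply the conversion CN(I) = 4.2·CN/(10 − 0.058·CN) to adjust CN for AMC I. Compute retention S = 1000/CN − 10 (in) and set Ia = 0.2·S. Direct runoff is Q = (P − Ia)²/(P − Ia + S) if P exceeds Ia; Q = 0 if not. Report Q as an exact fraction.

Q = 16245/24178 in ≈ 0.672 in

NRCS table: industrial district, soil group B → CN(II) = 88
Dry (AMC I): CN(I) = 4.2·88/(10 − 0.058·88) = (1848/5)/(612/125) = 3850/51 ≈ 75.490
S = 1000/(3850/51) − 10 = 250/77 in ≈ 3.247 in
Ia = 0.2S: 0.2·3.247 = 0.649 in (exactly 50/77)
P − Ia = 2.500 − 0.649 = 285/154 ≈ 1.851 in (> 0, runoff occurs)
Runoff Q = (P−Ia)²/(P−Ia+S) = (1.851)²/(1.851+3.247) = 16245/24178 ≈ 0.672 in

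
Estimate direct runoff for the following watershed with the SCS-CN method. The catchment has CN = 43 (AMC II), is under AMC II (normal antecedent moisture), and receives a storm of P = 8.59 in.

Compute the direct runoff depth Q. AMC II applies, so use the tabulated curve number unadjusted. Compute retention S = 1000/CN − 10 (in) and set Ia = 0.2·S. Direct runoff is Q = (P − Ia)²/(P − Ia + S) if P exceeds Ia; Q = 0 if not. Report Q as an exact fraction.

AMC II — tabulated CN = 43 applies directly.
Retention S: 1000/CN − 10 with CN=43.000 → S = 570/43 ≈ 13.256 in
Initial abstraction Ia = S/5 = (570/43)/5 = 114/43 ≈ 2.651 in
Excess rainfall: 8.590 − 2.651 = 5.939 in; P > Ia so Q > 0
Q: (25537/4300)² ÷ (82537/4300) = 652138369/354909100 in (≈ 1.837 in)

Q = 652138369/354909100 in ≈ 1.837 in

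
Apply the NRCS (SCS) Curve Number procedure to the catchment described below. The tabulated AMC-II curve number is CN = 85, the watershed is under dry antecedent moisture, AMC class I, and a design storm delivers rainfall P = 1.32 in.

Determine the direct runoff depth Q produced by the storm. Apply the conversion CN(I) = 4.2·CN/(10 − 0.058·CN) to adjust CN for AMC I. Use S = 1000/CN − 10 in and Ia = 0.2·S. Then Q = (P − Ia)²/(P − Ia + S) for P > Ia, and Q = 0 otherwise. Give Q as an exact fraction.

Adjust CN=85 to AMC I: 4.2·85/(10 − 0.058·85) → 357 ÷ (507/100) = 11900/169 ≈ 70.414
Retention S: 1000/CN − 10 with CN=70.414 → S = 500/119 ≈ 4.202 in
Ia = 0.2S: 0.2·4.202 = 0.840 in (exactly 100/119)
Since P=1.320 > Ia=0.840: effective rainfall P−Ia = 1427/2975 in
Q = (1427/2975)²/((1427/2975) + 500/119) = (2036329/8850625)/(13927/2975) = 2036329/41432825 in ≈ 0.049 in

Q = 2036329/41432825 in ≈ 0.049 in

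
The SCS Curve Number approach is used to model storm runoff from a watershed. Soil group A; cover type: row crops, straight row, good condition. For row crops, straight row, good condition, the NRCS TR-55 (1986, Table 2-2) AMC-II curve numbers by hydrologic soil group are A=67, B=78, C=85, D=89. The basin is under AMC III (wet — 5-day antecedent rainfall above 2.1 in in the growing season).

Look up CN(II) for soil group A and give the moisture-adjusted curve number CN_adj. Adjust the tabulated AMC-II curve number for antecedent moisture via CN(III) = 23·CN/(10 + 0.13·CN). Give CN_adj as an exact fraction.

NRCS table: row crops, straight row, good condition, soil group A → CN(II) = 67
Adjust CN=67 to AMC III: 23·67/(10 + 0.13·67) → 1541 ÷ (1871/100) = 154100/1871 ≈ 82.362

CN_adj = 154100/1871 ≈ 82.362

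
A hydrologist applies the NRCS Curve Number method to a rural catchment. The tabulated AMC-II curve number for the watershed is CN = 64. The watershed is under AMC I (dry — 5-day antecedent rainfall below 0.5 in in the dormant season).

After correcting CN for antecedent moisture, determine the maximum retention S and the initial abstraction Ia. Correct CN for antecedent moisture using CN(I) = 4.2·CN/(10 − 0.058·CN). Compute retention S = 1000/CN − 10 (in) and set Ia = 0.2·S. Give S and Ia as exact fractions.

S = 375/28 in ≈ 13.393 in; Ia = 75/28 in ≈ 2.679 in

Adjust CN=64 to AMC I: 4.2·64/(10 − 0.058·64) → (1344/5) ÷ (786/125) = 5600/131 ≈ 42.748
Retention S: 1000/CN − 10 with CN=42.748 → S = 375/28 ≈ 13.393 in
Initial abstraction Ia = S/5 = (375/28)/5 = 75/28 ≈ 2.679 in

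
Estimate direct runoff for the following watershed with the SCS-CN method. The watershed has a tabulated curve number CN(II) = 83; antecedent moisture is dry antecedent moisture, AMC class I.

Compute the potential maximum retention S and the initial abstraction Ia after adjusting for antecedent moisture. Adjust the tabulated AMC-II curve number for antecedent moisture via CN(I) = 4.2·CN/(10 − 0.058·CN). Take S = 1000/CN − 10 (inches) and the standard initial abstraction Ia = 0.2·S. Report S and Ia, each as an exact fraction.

S = 8500/1743 in ≈ 4.877 in; Ia = 1700/1743 in ≈ 0.975 in

CN(I) from CN(II)=83: (4.2·83)/(10 − 0.058·83) = 174300/2593 ≈ 67.219
Retention S: 1000/CN − 10 with CN=67.219 → S = 8500/1743 ≈ 4.877 in
Ia = 0.2S: 0.2·4.877 = 0.975 in (exactly 1700/1743)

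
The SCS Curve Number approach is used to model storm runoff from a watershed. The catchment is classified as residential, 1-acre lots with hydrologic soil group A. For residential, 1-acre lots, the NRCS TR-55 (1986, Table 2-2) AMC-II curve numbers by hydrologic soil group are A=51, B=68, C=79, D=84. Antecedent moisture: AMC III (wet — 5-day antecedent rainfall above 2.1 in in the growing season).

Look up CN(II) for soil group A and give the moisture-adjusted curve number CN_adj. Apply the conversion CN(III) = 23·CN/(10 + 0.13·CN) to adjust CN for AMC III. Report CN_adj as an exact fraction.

NRCS table: residential, 1-acre lots, soil group A → CN(II) = 51
Adjust CN=51 to AMC III: 23·51/(10 + 0.13·51) → 1173 ÷ (1663/100) = 117300/1663 ≈ 70.535

CN_adj = 117300/1663 ≈ 70.535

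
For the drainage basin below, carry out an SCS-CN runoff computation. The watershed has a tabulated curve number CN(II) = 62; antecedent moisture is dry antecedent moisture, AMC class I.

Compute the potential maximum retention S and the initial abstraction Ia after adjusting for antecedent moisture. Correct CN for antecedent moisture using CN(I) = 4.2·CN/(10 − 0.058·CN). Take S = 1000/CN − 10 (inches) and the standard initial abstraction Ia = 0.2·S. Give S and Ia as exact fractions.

S = 9500/651 in ≈ 14.593 in; Ia = 1900/651 in ≈ 2.919 in

Adjust CN=62 to AMC I: 4.2·62/(10 − 0.058·62) → (1302/5) ÷ (1601/250) = 65100/1601 ≈ 40.662
Retention S: 1000/CN − 10 with CN=40.662 → S = 9500/651 ≈ 14.593 in
Initial abstraction Ia = S/5 = (9500/651)/5 = 1900/651 ≈ 2.919 in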